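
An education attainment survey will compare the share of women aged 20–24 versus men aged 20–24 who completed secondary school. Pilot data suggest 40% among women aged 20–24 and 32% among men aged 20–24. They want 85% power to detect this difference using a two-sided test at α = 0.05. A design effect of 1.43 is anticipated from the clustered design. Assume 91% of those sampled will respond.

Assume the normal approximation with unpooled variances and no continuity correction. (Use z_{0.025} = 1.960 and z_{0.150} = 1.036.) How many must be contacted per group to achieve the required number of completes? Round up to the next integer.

n = 1009 per group

n = (z_{α/2} + z_β)² · [p₁(1−p₁) + p₂(1−p₂)] / (p₁ − p₂)²
  = (1.960 + 1.036)² · (0.40·0.60 + 0.32·0.68) / (0.08)²
  = (2.996)² · (0.2400 + 0.2176) / 0.0064
  = 8.9760 · 0.4576 / 0.0064
  = 641.79
Design effect: 1.43 × 641.79 = 917.75.
Adjust for 91% response: 917.75 / 0.91 = 1008.52.
Round up → n = 1009 per group.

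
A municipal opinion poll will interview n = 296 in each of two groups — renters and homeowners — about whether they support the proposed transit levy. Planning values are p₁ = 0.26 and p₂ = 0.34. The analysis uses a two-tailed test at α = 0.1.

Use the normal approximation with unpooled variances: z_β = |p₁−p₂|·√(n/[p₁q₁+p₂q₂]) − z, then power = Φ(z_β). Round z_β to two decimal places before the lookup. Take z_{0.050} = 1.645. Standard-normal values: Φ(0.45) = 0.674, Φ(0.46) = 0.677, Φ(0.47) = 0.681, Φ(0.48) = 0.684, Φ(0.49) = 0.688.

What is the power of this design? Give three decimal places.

Power ≈ 0.688

z_β = |p₁−p₂|·√(n/[p₁q₁+p₂q₂]) − z_{α/2}
    = 0.08 · √(296/0.4168) − 1.645
    = 0.08 · 26.6491 − 1.645
    = 2.1319 − 1.645 = 0.4869 → 0.49
Power = Φ(0.49) = 0.688.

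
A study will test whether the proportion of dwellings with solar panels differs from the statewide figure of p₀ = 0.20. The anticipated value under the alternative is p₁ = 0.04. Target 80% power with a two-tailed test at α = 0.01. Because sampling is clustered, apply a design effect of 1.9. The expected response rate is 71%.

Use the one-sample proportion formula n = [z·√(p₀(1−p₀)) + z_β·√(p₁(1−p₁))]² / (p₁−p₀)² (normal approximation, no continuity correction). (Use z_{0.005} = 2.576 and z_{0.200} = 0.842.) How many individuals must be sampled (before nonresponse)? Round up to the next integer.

n = [z_{α/2}·√(p₀q₀) + z_β·√(p₁q₁)]² / (p₁ − p₀)²
  = [2.576·√(0.20·0.80) + 0.842·√(0.04·0.96)]² / (-0.16)²
  = [2.576·0.4000 + 0.842·0.1960]² / 0.0256
  = [1.1954]² / 0.0256
  = 55.82
Design effect: 1.9 × 55.82 = 106.06.
Adjust for 71% response: 106.06 / 0.71 = 149.38.
Round up → n = 150.

n = 150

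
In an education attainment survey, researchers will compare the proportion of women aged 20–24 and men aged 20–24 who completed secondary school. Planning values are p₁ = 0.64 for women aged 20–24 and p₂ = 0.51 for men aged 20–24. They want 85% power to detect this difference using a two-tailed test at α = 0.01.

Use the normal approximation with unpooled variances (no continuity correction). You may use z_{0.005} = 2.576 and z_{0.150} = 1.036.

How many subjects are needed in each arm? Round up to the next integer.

n = (z_{α/2} + z_β)² · [p₁(1−p₁) + p₂(1−p₂)] / (p₁ − p₂)²
  = (2.576 + 1.036)² · (0.64·0.36 + 0.51·0.49) / (0.13)²
  = (3.612)² · (0.2304 + 0.2499) / 0.0169
  = 13.0465 · 0.4803 / 0.0169
  = 370.78
Round up → n = 371 per group.

n = 371 per group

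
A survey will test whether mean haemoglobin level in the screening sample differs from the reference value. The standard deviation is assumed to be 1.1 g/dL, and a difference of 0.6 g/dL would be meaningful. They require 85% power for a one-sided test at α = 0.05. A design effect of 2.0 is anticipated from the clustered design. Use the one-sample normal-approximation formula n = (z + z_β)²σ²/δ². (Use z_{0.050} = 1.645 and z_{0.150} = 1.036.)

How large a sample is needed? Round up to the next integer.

n = (z_α + z_β)² · σ² / δ²
  = (1.645 + 1.036)² · 1.1² / 0.6²
  = 7.1878 · 1.21 / 0.36
  = 24.16
Design effect: 2.0 × 24.16 = 48.32.
Round up → n = 49.

n = 49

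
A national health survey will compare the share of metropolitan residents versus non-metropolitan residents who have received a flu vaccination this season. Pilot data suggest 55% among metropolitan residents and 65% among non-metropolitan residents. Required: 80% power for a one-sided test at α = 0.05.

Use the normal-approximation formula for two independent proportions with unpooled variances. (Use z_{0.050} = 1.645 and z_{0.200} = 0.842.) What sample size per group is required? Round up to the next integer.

n = 294 per group

n = (z_α + z_β)² · [p₁(1−p₁) + p₂(1−p₂)] / (p₁ − p₂)²
  = (1.645 + 0.842)² · (0.55·0.45 + 0.65·0.35) / (-0.10)²
  = (2.487)² · (0.2475 + 0.2275) / 0.0100
  = 6.1852 · 0.4750 / 0.0100
  = 293.80
Round up → n = 294 per group.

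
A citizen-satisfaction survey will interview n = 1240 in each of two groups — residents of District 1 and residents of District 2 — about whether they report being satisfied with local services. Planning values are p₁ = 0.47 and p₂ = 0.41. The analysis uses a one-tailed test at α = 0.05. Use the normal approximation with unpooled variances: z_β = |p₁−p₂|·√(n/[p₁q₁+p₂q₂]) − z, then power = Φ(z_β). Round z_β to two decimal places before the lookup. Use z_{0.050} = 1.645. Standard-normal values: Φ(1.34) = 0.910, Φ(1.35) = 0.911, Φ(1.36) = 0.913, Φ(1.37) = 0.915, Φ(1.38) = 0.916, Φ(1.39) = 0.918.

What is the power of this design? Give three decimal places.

z_β = |p₁−p₂|·√(n/[p₁q₁+p₂q₂]) − z_α
    = 0.06 · √(1240/0.4910) − 1.645
    = 0.06 · 50.2539 − 1.645
    = 3.0152 − 1.645 = 1.3702 → 1.37
Power = Φ(1.37) = 0.915.

Power ≈ 0.915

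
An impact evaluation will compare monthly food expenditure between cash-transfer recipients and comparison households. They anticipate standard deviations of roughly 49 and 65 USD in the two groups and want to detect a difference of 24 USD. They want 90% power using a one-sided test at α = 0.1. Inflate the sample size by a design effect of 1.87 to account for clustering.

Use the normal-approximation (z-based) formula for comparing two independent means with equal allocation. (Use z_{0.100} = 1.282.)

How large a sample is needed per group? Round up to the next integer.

n = (z_α + z_β)² · (σ₁² + σ₂²) / δ²
  = (1.282 + 1.282)² · (49² + 65² = 6626) / 24²
  = 6.5741 · 6626 / 576
  = 75.62
Design effect: 1.87 × 75.62 = 141.42.
Round up → n = 142 per group.

n = 142 per group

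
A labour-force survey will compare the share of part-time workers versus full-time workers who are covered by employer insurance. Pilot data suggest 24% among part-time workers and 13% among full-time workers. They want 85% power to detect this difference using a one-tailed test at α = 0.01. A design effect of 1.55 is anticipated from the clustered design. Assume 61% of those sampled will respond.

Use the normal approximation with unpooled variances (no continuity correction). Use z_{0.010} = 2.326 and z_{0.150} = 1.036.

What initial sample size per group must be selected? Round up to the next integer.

n = (z_α + z_β)² · [p₁(1−p₁) + p₂(1−p₂)] / (p₁ − p₂)²
  = (2.326 + 1.036)² · (0.24·0.76 + 0.13·0.87) / (0.11)²
  = (3.362)² · (0.1824 + 0.1131) / 0.0121
  = 11.3030 · 0.2955 / 0.0121
  = 276.04
Design effect: 1.55 × 276.04 = 427.86.
Adjust for 61% response: 427.86 / 0.61 = 701.41.
Round up → n = 702 per group.

n = 702 per group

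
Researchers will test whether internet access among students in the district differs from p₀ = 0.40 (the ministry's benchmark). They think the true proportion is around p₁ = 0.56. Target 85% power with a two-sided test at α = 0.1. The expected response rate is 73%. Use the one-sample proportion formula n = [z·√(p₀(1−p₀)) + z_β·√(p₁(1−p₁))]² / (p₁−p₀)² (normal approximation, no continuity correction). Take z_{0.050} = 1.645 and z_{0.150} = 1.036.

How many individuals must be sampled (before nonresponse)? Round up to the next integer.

n = 94

n = [z_{α/2}·√(p₀q₀) + z_β·√(p₁q₁)]² / (p₁ − p₀)²
  = [1.645·√(0.40·0.60) + 1.036·√(0.56·0.44)]² / (0.16)²
  = [1.645·0.4899 + 1.036·0.4964]² / 0.0256
  = [1.3201]² / 0.0256
  = 68.08
Adjust for 73% response: 68.08 / 0.73 = 93.26.
Round up → n = 94.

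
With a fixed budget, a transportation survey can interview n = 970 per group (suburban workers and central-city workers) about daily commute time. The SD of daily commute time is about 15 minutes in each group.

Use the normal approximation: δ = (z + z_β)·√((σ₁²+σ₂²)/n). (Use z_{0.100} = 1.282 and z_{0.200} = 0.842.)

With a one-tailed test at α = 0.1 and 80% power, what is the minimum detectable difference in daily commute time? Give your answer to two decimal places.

δ = (z_α + z_β) · √((σ₁²+σ₂²)/n)
  = (1.282 + 0.842) · √(450/970)
  = 2.124 · √0.46392
  = 2.124 · 0.6811
  = 1.4467

Minimum detectable difference ≈ 1.45 minutes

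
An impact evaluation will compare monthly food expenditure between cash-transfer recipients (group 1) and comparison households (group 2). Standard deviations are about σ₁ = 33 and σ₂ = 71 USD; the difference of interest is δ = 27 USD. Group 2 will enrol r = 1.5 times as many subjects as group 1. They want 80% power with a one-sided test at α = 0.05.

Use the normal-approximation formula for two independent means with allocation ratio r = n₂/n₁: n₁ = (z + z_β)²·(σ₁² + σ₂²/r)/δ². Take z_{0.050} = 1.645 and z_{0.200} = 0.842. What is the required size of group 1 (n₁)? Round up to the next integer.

n₁ = (z_α + z_β)² · (σ₁² + σ₂²/r) / δ²
   = (1.645 + 0.842)² · (33² + 71²/1.5) / 27²
   = 6.1852 · (1089 + 3360.7) / 729
   = 6.1852 · 4449.7 / 729
   = 37.75
Round up → n₁ = 38; n₂ = r·n₁ = 1.5 × 38 = 57.

n₁ = 38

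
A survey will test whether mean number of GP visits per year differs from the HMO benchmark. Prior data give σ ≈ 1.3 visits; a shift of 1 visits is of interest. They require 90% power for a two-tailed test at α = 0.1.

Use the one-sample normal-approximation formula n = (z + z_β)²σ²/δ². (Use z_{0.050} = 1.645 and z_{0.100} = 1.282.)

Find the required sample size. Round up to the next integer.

n = (z_{α/2} + z_β)² · σ² / δ²
  = (1.645 + 1.282)² · 1.3² / 1²
  = 8.5673 · 1.69 / 1
  = 14.48
Round up → n = 15.

n = 15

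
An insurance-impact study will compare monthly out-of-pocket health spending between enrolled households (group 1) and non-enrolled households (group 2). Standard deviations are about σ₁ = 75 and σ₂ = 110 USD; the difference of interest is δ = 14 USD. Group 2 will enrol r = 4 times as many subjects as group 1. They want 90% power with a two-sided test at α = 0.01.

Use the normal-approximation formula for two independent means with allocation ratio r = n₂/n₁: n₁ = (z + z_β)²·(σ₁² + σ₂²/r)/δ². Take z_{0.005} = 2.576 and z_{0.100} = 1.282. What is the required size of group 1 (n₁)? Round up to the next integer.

n₁ = (z_{α/2} + z_β)² · (σ₁² + σ₂²/r) / δ²
   = (2.576 + 1.282)² · (75² + 110²/4) / 14²
   = 14.8842 · (5625 + 3025) / 196
   = 14.8842 · 8650 / 196
   = 656.88
Round up → n₁ = 657; n₂ = r·n₁ = 4 × 657 = 2628.

n₁ = 657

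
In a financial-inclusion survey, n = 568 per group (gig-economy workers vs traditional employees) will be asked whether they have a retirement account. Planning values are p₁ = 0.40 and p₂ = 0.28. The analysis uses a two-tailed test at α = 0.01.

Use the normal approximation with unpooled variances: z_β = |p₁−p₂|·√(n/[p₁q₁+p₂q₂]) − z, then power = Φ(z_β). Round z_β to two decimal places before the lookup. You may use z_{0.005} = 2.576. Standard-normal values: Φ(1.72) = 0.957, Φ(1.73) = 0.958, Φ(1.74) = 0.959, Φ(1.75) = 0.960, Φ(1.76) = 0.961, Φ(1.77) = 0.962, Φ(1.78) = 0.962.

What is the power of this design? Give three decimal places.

Power ≈ 0.958

z_β = |p₁−p₂|·√(n/[p₁q₁+p₂q₂]) − z_{α/2}
    = 0.12 · √(568/0.4416) − 2.576
    = 0.12 · 35.8641 − 2.576
    = 4.3037 − 2.576 = 1.7277 → 1.73
Power = Φ(1.73) = 0.958.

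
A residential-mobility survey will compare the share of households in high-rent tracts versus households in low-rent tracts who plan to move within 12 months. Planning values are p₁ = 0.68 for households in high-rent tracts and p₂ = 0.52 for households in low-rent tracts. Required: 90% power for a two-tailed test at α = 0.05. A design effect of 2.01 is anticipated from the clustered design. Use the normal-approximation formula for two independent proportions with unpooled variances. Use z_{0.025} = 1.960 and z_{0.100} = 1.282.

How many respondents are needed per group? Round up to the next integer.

n = 386 per group

n = (z_{α/2} + z_β)² · [p₁(1−p₁) + p₂(1−p₂)] / (p₁ − p₂)²
  = (1.960 + 1.282)² · (0.68·0.32 + 0.52·0.48) / (0.16)²
  = (3.242)² · (0.2176 + 0.2496) / 0.0256
  = 10.5106 · 0.4672 / 0.0256
  = 191.82
Design effect: 2.01 × 191.82 = 385.55.
Round up → n = 386 per group.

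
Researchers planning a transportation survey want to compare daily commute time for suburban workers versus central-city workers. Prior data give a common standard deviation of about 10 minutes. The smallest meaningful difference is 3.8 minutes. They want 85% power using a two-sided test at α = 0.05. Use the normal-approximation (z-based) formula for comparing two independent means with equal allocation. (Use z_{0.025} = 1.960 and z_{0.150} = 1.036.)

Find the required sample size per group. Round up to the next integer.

n = (z_{α/2} + z_β)² · (σ₁² + σ₂²) / δ²
  = (1.960 + 1.036)² · (2·10² = 200) / 3.8²
  = 8.9760 · 200 / 14.44
  = 124.32
Round up → n = 125 per group.

n = 125 per group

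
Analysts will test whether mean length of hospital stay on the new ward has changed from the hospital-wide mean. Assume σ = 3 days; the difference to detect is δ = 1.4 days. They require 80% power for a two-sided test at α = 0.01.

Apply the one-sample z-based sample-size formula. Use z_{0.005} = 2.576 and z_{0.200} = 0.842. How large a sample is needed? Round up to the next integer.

n = 54

n = (z_{α/2} + z_β)² · σ² / δ²
  = (2.576 + 0.842)² · 3² / 1.4²
  = 11.6827 · 9 / 1.96
  = 53.65
Round up → n = 54.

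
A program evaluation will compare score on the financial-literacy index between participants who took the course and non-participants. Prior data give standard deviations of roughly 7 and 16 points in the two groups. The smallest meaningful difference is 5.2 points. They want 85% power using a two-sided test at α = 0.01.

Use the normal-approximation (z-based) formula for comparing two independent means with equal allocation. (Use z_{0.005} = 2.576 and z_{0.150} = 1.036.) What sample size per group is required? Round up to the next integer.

n = 148 per group

n = (z_{α/2} + z_β)² · (σ₁² + σ₂²) / δ²
  = (2.576 + 1.036)² · (7² + 16² = 305) / 5.2²
  = 13.0465 · 305 / 27.04
  = 147.16
Round up → n = 148 per group.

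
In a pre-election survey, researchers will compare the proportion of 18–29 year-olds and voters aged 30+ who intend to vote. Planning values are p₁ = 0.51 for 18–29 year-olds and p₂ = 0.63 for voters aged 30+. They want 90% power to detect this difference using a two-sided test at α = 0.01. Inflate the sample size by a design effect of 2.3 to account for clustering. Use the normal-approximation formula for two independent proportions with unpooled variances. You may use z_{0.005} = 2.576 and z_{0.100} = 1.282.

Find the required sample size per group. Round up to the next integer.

n = (z_{α/2} + z_β)² · [p₁(1−p₁) + p₂(1−p₂)] / (p₁ − p₂)²
  = (2.576 + 1.282)² · (0.51·0.49 + 0.63·0.37) / (-0.12)²
  = (3.858)² · (0.2499 + 0.2331) / 0.0144
  = 14.8842 · 0.4830 / 0.0144
  = 499.24
Design effect: 2.3 × 499.24 = 1148.25.
Round up → n = 1149 per group.

n = 1149 per group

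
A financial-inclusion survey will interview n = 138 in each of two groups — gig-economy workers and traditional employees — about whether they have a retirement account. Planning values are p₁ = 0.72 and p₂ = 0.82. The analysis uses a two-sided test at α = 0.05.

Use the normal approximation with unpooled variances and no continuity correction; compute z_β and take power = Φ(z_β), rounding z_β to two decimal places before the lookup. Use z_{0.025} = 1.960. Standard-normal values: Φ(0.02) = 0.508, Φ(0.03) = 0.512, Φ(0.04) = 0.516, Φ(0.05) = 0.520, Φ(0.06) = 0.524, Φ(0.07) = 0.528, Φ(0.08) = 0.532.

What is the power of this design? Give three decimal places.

Power ≈ 0.512

z_β = |p₁−p₂|·√(n/[p₁q₁+p₂q₂]) − z_{α/2}
    = 0.10 · √(138/0.3492) − 1.960
    = 0.10 · 19.8794 − 1.960
    = 1.9879 − 1.960 = 0.0279 → 0.03
Power = Φ(0.03) = 0.512.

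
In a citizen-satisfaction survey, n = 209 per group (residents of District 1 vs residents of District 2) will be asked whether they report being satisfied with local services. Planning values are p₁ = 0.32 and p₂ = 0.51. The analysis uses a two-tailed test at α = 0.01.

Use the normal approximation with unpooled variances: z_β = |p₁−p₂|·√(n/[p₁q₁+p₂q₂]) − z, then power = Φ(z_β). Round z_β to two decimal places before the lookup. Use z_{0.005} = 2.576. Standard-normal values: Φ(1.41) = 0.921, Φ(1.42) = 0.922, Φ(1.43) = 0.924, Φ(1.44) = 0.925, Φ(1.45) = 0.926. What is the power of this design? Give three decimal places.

z_β = |p₁−p₂|·√(n/[p₁q₁+p₂q₂]) − z_{α/2}
    = 0.19 · √(209/0.4675) − 2.576
    = 0.19 · 21.1438 − 2.576
    = 4.0173 − 2.576 = 1.4413 → 1.44
Power = Φ(1.44) = 0.925.

Power ≈ 0.925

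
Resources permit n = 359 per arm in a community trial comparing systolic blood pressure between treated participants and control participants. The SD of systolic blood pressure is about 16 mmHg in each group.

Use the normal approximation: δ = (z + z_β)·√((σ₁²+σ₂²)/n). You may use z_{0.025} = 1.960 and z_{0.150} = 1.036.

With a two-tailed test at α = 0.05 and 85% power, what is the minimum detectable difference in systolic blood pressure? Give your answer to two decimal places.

δ = (z_{α/2} + z_β) · √((σ₁²+σ₂²)/n)
  = (1.960 + 1.036) · √(512/359)
  = 2.996 · √1.4262
  = 2.996 · 1.1942
  = 3.5779

Minimum detectable difference ≈ 3.58 mmHg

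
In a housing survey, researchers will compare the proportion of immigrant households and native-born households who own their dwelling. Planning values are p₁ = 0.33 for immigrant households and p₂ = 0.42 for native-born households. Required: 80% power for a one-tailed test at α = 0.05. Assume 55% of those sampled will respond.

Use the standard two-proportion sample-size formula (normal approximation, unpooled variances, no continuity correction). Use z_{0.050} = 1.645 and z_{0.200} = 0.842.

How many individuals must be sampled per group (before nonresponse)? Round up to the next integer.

n = 646 per group

n = (z_α + z_β)² · [p₁(1−p₁) + p₂(1−p₂)] / (p₁ − p₂)²
  = (1.645 + 0.842)² · (0.33·0.67 + 0.42·0.58) / (-0.09)²
  = (2.487)² · (0.2211 + 0.2436) / 0.0081
  = 6.1852 · 0.4647 / 0.0081
  = 354.85
Adjust for 55% response: 354.85 / 0.55 = 645.17.
Round up → n = 646 per group.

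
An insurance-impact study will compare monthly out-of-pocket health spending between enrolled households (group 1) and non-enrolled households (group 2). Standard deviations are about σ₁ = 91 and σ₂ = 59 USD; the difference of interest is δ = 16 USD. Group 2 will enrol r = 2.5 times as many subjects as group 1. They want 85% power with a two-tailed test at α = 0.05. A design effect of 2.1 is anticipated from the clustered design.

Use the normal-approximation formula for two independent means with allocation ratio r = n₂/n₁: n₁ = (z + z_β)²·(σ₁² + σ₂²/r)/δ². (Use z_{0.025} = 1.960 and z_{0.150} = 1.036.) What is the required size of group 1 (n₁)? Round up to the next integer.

n₁ = 713

n₁ = (z_{α/2} + z_β)² · (σ₁² + σ₂²/r) / δ²
   = (1.960 + 1.036)² · (91² + 59²/2.5) / 16²
   = 8.9760 · (8281 + 1392.4) / 256
   = 8.9760 · 9673.4 / 256
   = 339.17
Design effect: 2.1 × 339.17 = 712.27.
Round up → n₁ = 713; n₂ = r·n₁ = 2.5 × 713 = 1783.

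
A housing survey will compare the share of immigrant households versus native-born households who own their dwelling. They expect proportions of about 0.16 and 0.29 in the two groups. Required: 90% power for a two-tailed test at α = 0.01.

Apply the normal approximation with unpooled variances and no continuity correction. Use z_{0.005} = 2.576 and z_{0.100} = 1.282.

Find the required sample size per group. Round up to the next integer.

n = 300 per group

n = (z_{α/2} + z_β)² · [p₁(1−p₁) + p₂(1−p₂)] / (p₁ − p₂)²
  = (2.576 + 1.282)² · (0.16·0.84 + 0.29·0.71) / (-0.13)²
  = (3.858)² · (0.1344 + 0.2059) / 0.0169
  = 14.8842 · 0.3403 / 0.0169
  = 299.71
Round up → n = 300 per group.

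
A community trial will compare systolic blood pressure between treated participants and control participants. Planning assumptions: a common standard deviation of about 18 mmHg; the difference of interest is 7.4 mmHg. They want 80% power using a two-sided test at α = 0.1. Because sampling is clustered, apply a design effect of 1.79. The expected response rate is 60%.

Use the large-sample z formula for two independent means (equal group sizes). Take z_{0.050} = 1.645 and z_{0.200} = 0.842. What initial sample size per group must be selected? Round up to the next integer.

n = 219 per group

n = (z_{α/2} + z_β)² · (σ₁² + σ₂²) / δ²
  = (1.645 + 0.842)² · (2·18² = 648) / 7.4²
  = 6.1852 · 648 / 54.76
  = 73.19
Design effect: 1.79 × 73.19 = 131.01.
Adjust for 60% response: 131.01 / 0.60 = 218.36.
Round up → n = 219 per group.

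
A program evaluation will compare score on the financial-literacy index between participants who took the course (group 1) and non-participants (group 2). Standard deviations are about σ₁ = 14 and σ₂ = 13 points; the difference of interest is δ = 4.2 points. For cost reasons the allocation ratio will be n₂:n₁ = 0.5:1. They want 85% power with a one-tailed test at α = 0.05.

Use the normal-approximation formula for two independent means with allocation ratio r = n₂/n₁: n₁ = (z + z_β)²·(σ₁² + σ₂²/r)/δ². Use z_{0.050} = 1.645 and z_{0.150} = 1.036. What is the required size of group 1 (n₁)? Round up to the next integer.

n₁ = 218

n₁ = (z_α + z_β)² · (σ₁² + σ₂²/r) / δ²
   = (1.645 + 1.036)² · (14² + 13²/0.5) / 4.2²
   = 7.1878 · (196 + 338) / 17.64
   = 7.1878 · 534 / 17.64
   = 217.59
Round up → n₁ = 218; n₂ = r·n₁ = 0.5 × 218 = 109.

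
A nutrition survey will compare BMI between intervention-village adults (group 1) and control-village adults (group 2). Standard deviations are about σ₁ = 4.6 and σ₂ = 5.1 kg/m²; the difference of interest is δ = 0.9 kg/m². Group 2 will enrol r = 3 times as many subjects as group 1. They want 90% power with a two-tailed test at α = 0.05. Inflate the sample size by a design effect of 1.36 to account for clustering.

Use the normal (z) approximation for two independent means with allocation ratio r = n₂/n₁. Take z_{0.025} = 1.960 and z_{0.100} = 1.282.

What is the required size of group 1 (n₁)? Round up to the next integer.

n₁ = (z_{α/2} + z_β)² · (σ₁² + σ₂²/r) / δ²
   = (1.960 + 1.282)² · (4.6² + 5.1²/3) / 0.9²
   = 10.5106 · (21.16 + 8.67) / 0.81
   = 10.5106 · 29.83 / 0.81
   = 387.07
Design effect: 1.36 × 387.07 = 526.42.
Round up → n₁ = 527; n₂ = r·n₁ = 3 × 527 = 1581.

n₁ = 527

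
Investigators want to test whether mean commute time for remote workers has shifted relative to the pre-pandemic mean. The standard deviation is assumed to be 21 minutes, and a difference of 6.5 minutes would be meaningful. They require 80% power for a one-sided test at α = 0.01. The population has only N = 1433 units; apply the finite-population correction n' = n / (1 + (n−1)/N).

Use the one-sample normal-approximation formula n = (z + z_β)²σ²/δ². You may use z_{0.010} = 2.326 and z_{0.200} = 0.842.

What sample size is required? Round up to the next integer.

n = 98

n = (z_α + z_β)² · σ² / δ²
  = (2.326 + 0.842)² · 21² / 6.5²
  = 10.0362 · 441 / 42.25
  = 104.76
Finite-population correction (N = 1433): 104.76 / (1 + (104.76 − 1)/1433) = 97.68.
Round up → n = 98.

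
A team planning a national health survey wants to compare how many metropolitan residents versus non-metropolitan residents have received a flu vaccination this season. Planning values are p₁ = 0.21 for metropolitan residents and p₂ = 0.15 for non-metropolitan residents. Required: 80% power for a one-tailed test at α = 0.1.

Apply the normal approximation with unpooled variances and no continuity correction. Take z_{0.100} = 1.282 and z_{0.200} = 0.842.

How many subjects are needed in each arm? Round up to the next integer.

n = 368 per group

n = (z_α + z_β)² · [p₁(1−p₁) + p₂(1−p₂)] / (p₁ − p₂)²
  = (1.282 + 0.842)² · (0.21·0.79 + 0.15·0.85) / (0.06)²
  = (2.124)² · (0.1659 + 0.1275) / 0.0036
  = 4.5114 · 0.2934 / 0.0036
  = 367.68
Round up → n = 368 per group.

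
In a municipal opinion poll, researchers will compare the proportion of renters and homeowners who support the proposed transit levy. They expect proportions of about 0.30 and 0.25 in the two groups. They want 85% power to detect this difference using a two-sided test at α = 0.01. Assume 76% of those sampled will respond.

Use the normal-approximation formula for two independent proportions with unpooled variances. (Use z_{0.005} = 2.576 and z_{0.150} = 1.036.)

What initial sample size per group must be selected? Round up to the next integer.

n = 2730 per group

n = (z_{α/2} + z_β)² · [p₁(1−p₁) + p₂(1−p₂)] / (p₁ − p₂)²
  = (2.576 + 1.036)² · (0.30·0.70 + 0.25·0.75) / (0.05)²
  = (3.612)² · (0.2100 + 0.1875) / 0.0025
  = 13.0465 · 0.3975 / 0.0025
  = 2074.40
Adjust for 76% response: 2074.40 / 0.76 = 2729.47.
Round up → n = 2730 per group.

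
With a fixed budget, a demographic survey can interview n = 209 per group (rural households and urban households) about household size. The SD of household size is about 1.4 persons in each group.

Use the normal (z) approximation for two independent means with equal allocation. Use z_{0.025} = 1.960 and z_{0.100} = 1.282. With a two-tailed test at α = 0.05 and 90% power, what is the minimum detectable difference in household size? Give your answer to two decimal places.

Minimum detectable difference ≈ 0.44 persons

δ = (z_{α/2} + z_β) · √((σ₁²+σ₂²)/n)
  = (1.960 + 1.282) · √(3.92/209)
  = 3.242 · √0.01876
  = 3.242 · 0.1370
  = 0.4440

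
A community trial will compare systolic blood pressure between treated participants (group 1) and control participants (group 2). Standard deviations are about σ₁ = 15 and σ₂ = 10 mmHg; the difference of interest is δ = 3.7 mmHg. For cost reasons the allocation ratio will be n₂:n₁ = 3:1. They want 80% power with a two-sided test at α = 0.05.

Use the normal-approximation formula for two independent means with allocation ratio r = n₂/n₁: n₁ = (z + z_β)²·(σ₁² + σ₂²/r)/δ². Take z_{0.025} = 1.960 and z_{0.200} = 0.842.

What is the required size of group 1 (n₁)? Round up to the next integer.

n₁ = 149

n₁ = (z_{α/2} + z_β)² · (σ₁² + σ₂²/r) / δ²
   = (1.960 + 0.842)² · (15² + 10²/3) / 3.7²
   = 7.8512 · (225 + 33.3333) / 13.69
   = 7.8512 · 258.3333 / 13.69
   = 148.15
Round up → n₁ = 149; n₂ = r·n₁ = 3 × 149 = 447.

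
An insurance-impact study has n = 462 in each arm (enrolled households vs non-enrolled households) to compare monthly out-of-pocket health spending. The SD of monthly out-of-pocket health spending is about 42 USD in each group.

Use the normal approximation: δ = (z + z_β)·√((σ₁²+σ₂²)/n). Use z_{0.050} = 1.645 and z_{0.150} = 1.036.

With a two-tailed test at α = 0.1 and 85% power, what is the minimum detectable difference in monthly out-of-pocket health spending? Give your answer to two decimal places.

Minimum detectable difference ≈ 7.41 USD

δ = (z_{α/2} + z_β) · √((σ₁²+σ₂²)/n)
  = (1.645 + 1.036) · √(3528/462)
  = 2.681 · √7.6364
  = 2.681 · 2.7634
  = 7.4087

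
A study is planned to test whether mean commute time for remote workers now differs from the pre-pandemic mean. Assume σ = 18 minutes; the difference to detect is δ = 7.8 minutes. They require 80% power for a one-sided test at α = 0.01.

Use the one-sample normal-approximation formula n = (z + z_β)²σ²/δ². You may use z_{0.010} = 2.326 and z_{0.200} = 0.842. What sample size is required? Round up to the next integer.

n = (z_α + z_β)² · σ² / δ²
  = (2.326 + 0.842)² · 18² / 7.8²
  = 10.0362 · 324 / 60.84
  = 53.45
Round up → n = 54.

n = 54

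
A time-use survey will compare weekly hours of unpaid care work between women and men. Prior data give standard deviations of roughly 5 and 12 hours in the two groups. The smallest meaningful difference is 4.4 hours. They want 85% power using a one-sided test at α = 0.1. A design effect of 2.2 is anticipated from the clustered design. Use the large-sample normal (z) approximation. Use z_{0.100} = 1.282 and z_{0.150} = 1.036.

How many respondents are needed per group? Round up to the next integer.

n = (z_α + z_β)² · (σ₁² + σ₂²) / δ²
  = (1.282 + 1.036)² · (5² + 12² = 169) / 4.4²
  = 5.3731 · 169 / 19.36
  = 46.90
Design effect: 2.2 × 46.90 = 103.19.
Round up → n = 104 per group.

n = 104 per group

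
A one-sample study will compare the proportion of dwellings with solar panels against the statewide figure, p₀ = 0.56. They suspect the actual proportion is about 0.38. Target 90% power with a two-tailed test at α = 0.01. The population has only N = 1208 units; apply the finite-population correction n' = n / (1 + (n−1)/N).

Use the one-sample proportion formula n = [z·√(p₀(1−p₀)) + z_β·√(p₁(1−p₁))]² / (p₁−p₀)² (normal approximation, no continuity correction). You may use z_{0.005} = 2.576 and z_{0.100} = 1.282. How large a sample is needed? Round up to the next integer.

n = 103

n = [z_{α/2}·√(p₀q₀) + z_β·√(p₁q₁)]² / (p₁ − p₀)²
  = [2.576·√(0.56·0.44) + 1.282·√(0.38·0.62)]² / (-0.18)²
  = [2.576·0.4964 + 1.282·0.4854]² / 0.0324
  = [1.9010]² / 0.0324
  = 111.53
Finite-population correction (N = 1208): 111.53 / (1 + (111.53 − 1)/1208) = 102.18.
Round up → n = 103.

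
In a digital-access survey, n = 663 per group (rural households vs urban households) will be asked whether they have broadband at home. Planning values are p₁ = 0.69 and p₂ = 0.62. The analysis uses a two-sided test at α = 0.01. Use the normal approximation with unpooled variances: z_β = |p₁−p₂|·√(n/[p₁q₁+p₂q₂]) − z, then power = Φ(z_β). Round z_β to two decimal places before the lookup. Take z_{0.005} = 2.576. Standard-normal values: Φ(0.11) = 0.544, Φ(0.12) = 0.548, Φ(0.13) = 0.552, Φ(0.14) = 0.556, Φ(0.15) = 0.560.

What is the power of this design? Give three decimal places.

Power ≈ 0.544

z_β = |p₁−p₂|·√(n/[p₁q₁+p₂q₂]) − z_{α/2}
    = 0.07 · √(663/0.4495) − 2.576
    = 0.07 · 38.4054 − 2.576
    = 2.6884 − 2.576 = 0.1124 → 0.11
Power = Φ(0.11) = 0.544.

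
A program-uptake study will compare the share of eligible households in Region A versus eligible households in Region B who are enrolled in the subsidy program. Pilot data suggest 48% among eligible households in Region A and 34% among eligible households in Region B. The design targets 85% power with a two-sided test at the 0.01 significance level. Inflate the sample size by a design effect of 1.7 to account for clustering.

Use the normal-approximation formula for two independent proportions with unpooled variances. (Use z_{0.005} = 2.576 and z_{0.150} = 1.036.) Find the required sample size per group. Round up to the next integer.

n = 537 per group

n = (z_{α/2} + z_β)² · [p₁(1−p₁) + p₂(1−p₂)] / (p₁ − p₂)²
  = (2.576 + 1.036)² · (0.48·0.52 + 0.34·0.66) / (0.14)²
  = (3.612)² · (0.2496 + 0.2244) / 0.0196
  = 13.0465 · 0.4740 / 0.0196
  = 315.51
Design effect: 1.7 × 315.51 = 536.37.
Round up → n = 537 per group.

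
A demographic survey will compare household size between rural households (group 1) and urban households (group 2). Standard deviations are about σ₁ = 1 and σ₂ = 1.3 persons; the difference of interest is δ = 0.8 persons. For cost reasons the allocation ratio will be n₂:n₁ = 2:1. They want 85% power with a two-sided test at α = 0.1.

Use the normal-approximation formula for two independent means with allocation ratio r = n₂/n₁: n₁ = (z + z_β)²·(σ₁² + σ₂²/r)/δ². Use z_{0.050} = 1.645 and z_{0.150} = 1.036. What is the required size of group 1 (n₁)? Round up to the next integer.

n₁ = 21

n₁ = (z_{α/2} + z_β)² · (σ₁² + σ₂²/r) / δ²
   = (1.645 + 1.036)² · (1² + 1.3²/2) / 0.8²
   = 7.1878 · (1 + 0.845) / 0.64
   = 7.1878 · 1.845 / 0.64
   = 20.72
Round up → n₁ = 21; n₂ = r·n₁ = 2 × 21 = 42.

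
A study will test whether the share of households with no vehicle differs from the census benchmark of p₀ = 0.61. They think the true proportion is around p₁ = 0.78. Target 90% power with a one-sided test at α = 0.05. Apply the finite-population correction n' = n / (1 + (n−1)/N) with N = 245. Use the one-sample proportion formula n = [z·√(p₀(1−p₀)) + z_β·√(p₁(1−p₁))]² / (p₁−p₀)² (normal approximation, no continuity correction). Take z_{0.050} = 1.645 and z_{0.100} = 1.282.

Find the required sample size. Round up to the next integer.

n = [z_α·√(p₀q₀) + z_β·√(p₁q₁)]² / (p₁ − p₀)²
  = [1.645·√(0.61·0.39) + 1.282·√(0.78·0.22)]² / (0.17)²
  = [1.645·0.4877 + 1.282·0.4142]² / 0.0289
  = [1.3334]² / 0.0289
  = 61.52
Finite-population correction (N = 245): 61.52 / (1 + (61.52 − 1)/245) = 49.33.
Round up → n = 50.

n = 50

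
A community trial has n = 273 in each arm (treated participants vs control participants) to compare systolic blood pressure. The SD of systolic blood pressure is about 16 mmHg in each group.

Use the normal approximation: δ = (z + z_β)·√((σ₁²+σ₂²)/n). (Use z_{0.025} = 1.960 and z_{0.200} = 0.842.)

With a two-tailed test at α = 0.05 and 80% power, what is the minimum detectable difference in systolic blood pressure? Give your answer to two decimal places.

Minimum detectable difference ≈ 3.84 mmHg

δ = (z_{α/2} + z_β) · √((σ₁²+σ₂²)/n)
  = (1.960 + 0.842) · √(512/273)
  = 2.802 · √1.8755
  = 2.802 · 1.3695
  = 3.8373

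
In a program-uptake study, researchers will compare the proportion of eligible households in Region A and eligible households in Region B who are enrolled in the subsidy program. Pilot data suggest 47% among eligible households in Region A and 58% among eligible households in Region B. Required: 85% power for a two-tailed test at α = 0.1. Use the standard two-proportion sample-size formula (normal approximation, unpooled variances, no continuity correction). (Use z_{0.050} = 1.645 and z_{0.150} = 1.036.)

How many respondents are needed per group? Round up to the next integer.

n = (z_{α/2} + z_β)² · [p₁(1−p₁) + p₂(1−p₂)] / (p₁ − p₂)²
  = (1.645 + 1.036)² · (0.47·0.53 + 0.58·0.42) / (-0.11)²
  = (2.681)² · (0.2491 + 0.2436) / 0.0121
  = 7.1878 · 0.4927 / 0.0121
  = 292.68
Round up → n = 293 per group.

n = 293 per group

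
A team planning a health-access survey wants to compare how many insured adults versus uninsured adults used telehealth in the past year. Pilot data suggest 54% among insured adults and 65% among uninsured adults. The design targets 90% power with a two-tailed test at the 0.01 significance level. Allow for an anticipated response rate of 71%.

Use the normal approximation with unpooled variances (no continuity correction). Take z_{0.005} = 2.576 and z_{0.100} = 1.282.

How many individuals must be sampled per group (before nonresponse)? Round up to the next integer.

n = (z_{α/2} + z_β)² · [p₁(1−p₁) + p₂(1−p₂)] / (p₁ − p₂)²
  = (2.576 + 1.282)² · (0.54·0.46 + 0.65·0.35) / (-0.11)²
  = (3.858)² · (0.2484 + 0.2275) / 0.0121
  = 14.8842 · 0.4759 / 0.0121
  = 585.40
Adjust for 71% response: 585.40 / 0.71 = 824.51.
Round up → n = 825 per group.

n = 825 per group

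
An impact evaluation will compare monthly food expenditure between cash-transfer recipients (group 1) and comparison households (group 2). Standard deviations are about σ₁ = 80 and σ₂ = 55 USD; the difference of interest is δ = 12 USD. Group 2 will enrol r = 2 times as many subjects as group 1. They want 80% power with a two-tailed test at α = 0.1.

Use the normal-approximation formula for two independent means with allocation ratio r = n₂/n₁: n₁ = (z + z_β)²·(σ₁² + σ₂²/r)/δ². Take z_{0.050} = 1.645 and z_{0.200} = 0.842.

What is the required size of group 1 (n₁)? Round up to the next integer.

n₁ = (z_{α/2} + z_β)² · (σ₁² + σ₂²/r) / δ²
   = (1.645 + 0.842)² · (80² + 55²/2) / 12²
   = 6.1852 · (6400 + 1512.5) / 144
   = 6.1852 · 7912.5 / 144
   = 339.86
Round up → n₁ = 340; n₂ = r·n₁ = 2 × 340 = 680.

n₁ = 340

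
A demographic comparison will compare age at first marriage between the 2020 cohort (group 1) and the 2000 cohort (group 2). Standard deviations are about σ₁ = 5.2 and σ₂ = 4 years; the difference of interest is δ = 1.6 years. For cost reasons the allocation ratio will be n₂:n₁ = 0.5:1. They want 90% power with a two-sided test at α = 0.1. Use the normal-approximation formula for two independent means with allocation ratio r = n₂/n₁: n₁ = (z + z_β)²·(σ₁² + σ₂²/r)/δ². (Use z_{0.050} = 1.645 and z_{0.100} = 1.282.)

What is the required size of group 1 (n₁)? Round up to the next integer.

n₁ = (z_{α/2} + z_β)² · (σ₁² + σ₂²/r) / δ²
   = (1.645 + 1.282)² · (5.2² + 4²/0.5) / 1.6²
   = 8.5673 · (27.04 + 32) / 2.56
   = 8.5673 · 59.04 / 2.56
   = 197.58
Round up → n₁ = 198; n₂ = r·n₁ = 0.5 × 198 = 99.

n₁ = 198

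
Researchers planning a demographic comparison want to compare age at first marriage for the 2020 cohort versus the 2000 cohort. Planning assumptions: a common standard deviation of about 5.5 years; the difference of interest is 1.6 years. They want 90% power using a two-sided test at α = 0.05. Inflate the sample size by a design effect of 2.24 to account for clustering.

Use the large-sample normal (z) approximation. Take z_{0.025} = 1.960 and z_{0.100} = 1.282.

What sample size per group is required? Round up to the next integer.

n = 557 per group

n = (z_{α/2} + z_β)² · (σ₁² + σ₂²) / δ²
  = (1.960 + 1.282)² · (2·5.5² = 60.5) / 1.6²
  = 10.5106 · 60.5 / 2.56
  = 248.39
Design effect: 2.24 × 248.39 = 556.40.
Round up → n = 557 per group.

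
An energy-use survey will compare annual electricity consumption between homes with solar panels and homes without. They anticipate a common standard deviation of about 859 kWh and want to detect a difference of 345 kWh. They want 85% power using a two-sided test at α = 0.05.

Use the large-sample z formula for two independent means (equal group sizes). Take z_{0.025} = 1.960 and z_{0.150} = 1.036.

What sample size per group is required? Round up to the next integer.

n = (z_{α/2} + z_β)² · (σ₁² + σ₂²) / δ²
  = (1.960 + 1.036)² · (2·859² = 1475762) / 345²
  = 8.9760 · 1475762 / 119025
  = 111.29
Round up → n = 112 per group.

n = 112 per group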